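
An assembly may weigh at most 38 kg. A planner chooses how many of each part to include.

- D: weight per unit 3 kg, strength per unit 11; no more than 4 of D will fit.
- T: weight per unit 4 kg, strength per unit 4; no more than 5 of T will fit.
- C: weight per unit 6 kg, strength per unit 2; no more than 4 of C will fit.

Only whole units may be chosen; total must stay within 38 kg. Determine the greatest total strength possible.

66

D has the best ratio (11/3); taking only D gives at most 4×11 = 44 (stopped by the supply cap of 4).
Mixing does better — 4×D, 5×T, and 1×C: weight 38 ≤ 38, strength 4·11 + 5·4 + 1·2 = 66.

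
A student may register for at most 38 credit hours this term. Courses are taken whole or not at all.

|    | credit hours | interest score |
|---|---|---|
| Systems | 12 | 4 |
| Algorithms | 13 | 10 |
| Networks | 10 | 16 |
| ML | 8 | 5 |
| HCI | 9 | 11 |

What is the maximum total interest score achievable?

Allowing fractional choices, the relaxed optimum would be about 40.8, but courses are indivisible.
Algorithms + Networks + ML: credit hours 13 + 10 + 8 = 31 ≤ 38, interest score 10 + 16 + 5 = 31.
Algorithms + Networks + HCI: credit hours 13 + 10 + 9 = 32 ≤ 38, interest score 10 + 16 + 11 = 37.
Networks + ML + HCI: credit hours 10 + 8 + 9 = 27 ≤ 38, interest score 16 + 5 + 11 = 32.
Best is Algorithms, Networks, and HCI with total interest score 37.

37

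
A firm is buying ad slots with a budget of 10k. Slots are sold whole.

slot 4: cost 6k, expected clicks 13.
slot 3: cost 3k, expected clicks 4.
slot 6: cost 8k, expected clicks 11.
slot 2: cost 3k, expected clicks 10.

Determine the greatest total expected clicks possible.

23

slot 4 + slot 2: cost 6 + 3 = 9 ≤ 10, expected clicks 13 + 10 = 23.
slot 4 + slot 3: cost 6 + 3 = 9 ≤ 10, expected clicks 13 + 4 = 17.
Best is slot 4 and slot 2 with total expected clicks 23.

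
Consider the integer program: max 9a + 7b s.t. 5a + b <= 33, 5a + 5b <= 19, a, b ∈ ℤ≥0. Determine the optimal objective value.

(a,b)=(3,0): 5·3+1·0=15≤33, 5·3+5·0=15≤19, objective 27.
(a,b)=(2,1): 5·2+1·1=11≤33, 5·2+5·1=15≤19, objective 25.
(a,b)=(2,0): 5·2+1·0=10≤33, 5·2+5·0=10≤19, objective 18.
No feasible integer point exceeds 27.

27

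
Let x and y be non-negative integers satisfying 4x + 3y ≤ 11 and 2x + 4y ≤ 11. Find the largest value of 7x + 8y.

Relaxing integrality, the LP optimum is 25.30 at (x,y) = (1.1, 2.2), which is not an integer point.
(x,y)=(1,2): 4·1+3·2=10≤11, 2·1+4·2=10≤11, objective 23.
(x,y)=(2,1): 4·2+3·1=11≤11, 2·2+4·1=8≤11, objective 22.
(x,y)=(0,2): 4·0+3·2=6≤11, 2·0+4·2=8≤11, objective 16.
(x,y)=(1,1): 4·1+3·1=7≤11, 2·1+4·1=6≤11, objective 15.
No feasible integer point exceeds 23.

23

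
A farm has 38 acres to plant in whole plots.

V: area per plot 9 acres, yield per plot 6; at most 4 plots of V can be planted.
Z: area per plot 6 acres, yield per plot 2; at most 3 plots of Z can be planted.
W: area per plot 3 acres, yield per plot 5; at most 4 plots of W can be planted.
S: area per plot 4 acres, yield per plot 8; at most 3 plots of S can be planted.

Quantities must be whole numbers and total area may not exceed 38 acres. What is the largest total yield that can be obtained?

50

Take 1×V, 4×W, and 3×S: area 33 ≤ 38, yield 1·6 + 4·5 + 3·8 = 50.
S has the best ratio (8/4) and is taken to its limit of 3; remaining capacity is filled optimally with the others.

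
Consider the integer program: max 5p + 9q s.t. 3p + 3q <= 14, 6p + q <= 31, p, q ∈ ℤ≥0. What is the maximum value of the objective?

The continuous relaxation peaks at (0, 4.67) with value 42.00; rounding to a feasible lattice point costs some objective.
(p,q)=(0,4): 3·0+3·4=12≤14, 6·0+1·4=4≤31, objective 36.
(p,q)=(1,3): 3·1+3·3=12≤14, 6·1+1·3=9≤31, objective 32.
(p,q)=(0,3): 3·0+3·3=9≤14, 6·0+1·3=3≤31, objective 27.
No feasible integer point exceeds 36.

36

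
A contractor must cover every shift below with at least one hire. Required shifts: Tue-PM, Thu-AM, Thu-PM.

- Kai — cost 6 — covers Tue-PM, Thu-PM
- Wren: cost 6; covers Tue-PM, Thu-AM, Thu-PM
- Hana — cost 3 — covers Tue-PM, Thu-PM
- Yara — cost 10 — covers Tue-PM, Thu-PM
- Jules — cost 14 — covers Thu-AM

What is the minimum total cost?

6

Wren alone covers Tue-PM, Thu-AM, Thu-PM — every shift.
Total cost: 6.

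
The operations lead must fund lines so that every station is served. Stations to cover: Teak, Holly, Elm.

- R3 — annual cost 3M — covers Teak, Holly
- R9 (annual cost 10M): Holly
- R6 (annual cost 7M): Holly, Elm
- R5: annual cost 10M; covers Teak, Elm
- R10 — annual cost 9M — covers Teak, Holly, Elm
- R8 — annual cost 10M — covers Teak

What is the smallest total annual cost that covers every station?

9

The greedy cost-per-new-station heuristic would pick R3 and R6 for 10, but a cheaper cover exists.
R10 alone covers Teak, Holly, Elm — every station.
Total annual cost: 9.
No cover costs less than 9.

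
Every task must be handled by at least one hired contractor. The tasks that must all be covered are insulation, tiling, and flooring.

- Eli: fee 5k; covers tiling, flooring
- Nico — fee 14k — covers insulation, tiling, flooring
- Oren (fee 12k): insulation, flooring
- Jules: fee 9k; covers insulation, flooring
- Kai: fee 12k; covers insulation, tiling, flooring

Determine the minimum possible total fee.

The greedy cost-per-new-task heuristic would pick Eli and Jules for 14, but a cheaper cover exists.
Kai alone covers insulation, tiling, flooring — every task.
Total fee: 12.
No cover costs less than 12.

12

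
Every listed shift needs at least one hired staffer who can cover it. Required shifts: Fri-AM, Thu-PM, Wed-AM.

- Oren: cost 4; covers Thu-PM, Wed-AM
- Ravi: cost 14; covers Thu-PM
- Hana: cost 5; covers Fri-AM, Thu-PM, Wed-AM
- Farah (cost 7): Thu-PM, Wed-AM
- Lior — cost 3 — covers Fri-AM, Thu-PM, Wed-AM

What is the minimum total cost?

This is an integer covering problem.
Lior alone covers Fri-AM, Thu-PM, Wed-AM — every shift.
Total cost: 3.
No cover costs less than 3.

3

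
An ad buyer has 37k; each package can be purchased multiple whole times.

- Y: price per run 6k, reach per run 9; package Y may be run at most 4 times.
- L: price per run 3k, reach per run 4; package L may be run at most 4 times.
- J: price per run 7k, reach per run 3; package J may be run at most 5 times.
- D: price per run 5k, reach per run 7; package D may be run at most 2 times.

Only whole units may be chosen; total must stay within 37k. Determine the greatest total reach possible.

54

Take 4×Y, 1×L, and 2×D: price 37 ≤ 37, reach 4·9 + 1·4 + 2·7 = 54.
Y has the best ratio (9/6) and is taken to its limit of 4; remaining capacity is filled optimally with the others.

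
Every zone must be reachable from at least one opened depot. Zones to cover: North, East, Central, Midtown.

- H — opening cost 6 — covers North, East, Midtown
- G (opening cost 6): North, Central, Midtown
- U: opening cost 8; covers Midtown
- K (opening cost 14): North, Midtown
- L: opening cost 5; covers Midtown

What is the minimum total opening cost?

12

Choose H and G: together they cover North, East, Central, Midtown — every zone.
Total opening cost: 6 + 6 = 12.
No cover costs less than 12.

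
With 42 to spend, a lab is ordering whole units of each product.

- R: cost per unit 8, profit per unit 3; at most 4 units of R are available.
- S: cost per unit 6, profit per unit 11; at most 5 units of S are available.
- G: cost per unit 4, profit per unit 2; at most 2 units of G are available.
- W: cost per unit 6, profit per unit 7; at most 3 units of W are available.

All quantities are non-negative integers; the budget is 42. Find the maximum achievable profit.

This is a bounded integer knapsack.
5×S and 2×W: cost 42 ≤ 42, profit 5·11 + 2·7 = 69.
4×S and 3×W: cost 42 ≤ 42, profit 4·11 + 3·7 = 65.
Best is 69.

69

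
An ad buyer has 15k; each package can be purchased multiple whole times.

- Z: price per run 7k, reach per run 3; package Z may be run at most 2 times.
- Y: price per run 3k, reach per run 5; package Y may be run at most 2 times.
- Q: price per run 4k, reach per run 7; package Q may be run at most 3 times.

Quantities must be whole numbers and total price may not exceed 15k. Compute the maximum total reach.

26

This is a bounded integer knapsack.
Q has the best ratio (7/4); taking only Q gives at most 3×7 = 21 (stopped by the price limit).
Mixing does better — 1×Y and 3×Q: price 15 ≤ 15, reach 1·5 + 3·7 = 26.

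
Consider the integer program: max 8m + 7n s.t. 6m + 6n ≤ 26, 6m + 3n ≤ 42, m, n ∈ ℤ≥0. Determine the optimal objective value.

32

(m,n)=(4,0) is feasible, giving 32.
(m,n)=(3,1) is feasible, giving 31.
No feasible integer point exceeds 32.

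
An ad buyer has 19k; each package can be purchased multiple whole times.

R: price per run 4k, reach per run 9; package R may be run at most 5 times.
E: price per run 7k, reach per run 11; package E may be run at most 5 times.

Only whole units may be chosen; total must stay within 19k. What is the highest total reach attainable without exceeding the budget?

38

Take 3×R and 1×E: price 19 ≤ 19, reach 3·9 + 1·11 = 38.
No other integer combination yields more.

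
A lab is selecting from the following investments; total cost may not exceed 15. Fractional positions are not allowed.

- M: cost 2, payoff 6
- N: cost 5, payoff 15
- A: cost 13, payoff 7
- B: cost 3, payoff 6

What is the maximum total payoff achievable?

M + N: cost 2 + 5 = 7 ≤ 15, payoff 6 + 15 = 21.
M + N + B: cost 2 + 5 + 3 = 10 ≤ 15, payoff 6 + 15 + 6 = 27.
N + B: cost 5 + 3 = 8 ≤ 15, payoff 15 + 6 = 21.
Best is M, N, and B with total payoff 27.

27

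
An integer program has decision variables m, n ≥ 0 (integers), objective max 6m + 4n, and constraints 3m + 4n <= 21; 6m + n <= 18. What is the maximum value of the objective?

Relaxing integrality, the LP optimum is 28.29 at (m,n) = (2.43, 3.43), which is not an integer point.
(m,n)=(2,3) is feasible, giving 24.
(m,n)=(1,4) is feasible, giving 22.
(m,n)=(2,2) is feasible, giving 20.
(m,n)=(1,3) is feasible, giving 18.
No feasible integer point exceeds 24.

24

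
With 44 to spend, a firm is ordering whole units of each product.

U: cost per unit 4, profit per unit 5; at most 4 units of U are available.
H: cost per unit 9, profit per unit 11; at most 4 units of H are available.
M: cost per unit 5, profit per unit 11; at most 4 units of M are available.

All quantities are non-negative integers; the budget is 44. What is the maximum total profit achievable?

3×U, 1×H, and 4×M: cost 41 ≤ 44, profit 3·5 + 1·11 + 4·11 = 70.
1×U, 2×H, and 4×M: cost 42 ≤ 44, profit 1·5 + 2·11 + 4·11 = 71.
Best is 71.

71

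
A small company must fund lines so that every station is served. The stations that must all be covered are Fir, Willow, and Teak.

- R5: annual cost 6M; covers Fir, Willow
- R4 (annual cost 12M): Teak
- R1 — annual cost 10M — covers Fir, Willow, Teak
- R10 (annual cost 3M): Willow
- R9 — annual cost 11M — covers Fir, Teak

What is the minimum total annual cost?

The greedy cost-per-new-station heuristic would pick R5 and R1 for 16, but a cheaper cover exists.
R1 alone covers Fir, Willow, Teak — every station.
Total annual cost: 10.
No cover costs less than 10.

10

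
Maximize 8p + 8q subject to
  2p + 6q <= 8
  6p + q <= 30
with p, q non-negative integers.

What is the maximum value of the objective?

(p,q)=(4,0): 2·4+6·0=8≤8, 6·4+1·0=24≤30, objective 32.
(p,q)=(3,0): 2·3+6·0=6≤8, 6·3+1·0=18≤30, objective 24.
The best lattice point is (4,0), giving 32.

32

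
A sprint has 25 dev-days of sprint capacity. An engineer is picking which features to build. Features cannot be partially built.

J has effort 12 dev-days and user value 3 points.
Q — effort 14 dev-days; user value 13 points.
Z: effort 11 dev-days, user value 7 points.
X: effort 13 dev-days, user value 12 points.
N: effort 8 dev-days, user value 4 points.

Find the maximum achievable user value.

20

Q + Z: effort 14 + 11 = 25 ≤ 25, user value 13 + 7 = 20.
Q + N: effort 14 + 8 = 22 ≤ 25, user value 13 + 4 = 17.
Z + X: effort 11 + 13 = 24 ≤ 25, user value 7 + 12 = 19.
Best is Q and Z with total user value 20.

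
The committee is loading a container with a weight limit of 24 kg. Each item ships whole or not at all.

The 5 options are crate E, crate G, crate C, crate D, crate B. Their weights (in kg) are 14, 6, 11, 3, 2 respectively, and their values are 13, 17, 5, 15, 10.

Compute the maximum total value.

47

Take crate G, crate C, crate D, and crate B: weight 6 + 11 + 3 + 2 = 22 ≤ 24, value 17 + 5 + 15 + 10 = 47.
No other feasible combination does better.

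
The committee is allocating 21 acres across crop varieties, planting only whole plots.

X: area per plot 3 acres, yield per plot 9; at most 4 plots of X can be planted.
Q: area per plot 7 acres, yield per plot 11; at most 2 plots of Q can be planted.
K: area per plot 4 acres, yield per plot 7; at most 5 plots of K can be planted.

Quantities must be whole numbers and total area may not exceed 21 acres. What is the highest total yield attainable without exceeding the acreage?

50

This is a bounded integer knapsack.
X has the best ratio (9/3); taking only X gives at most 4×9 = 36 (stopped by the supply cap of 4).
Mixing does better — 4×X and 2×K: area 20 ≤ 21, yield 4·9 + 2·7 = 50.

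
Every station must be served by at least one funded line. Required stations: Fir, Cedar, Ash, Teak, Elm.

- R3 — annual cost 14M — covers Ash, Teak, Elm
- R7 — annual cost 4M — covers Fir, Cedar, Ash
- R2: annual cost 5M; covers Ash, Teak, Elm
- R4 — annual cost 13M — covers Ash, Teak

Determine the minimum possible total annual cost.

9

Choose R7 and R2: together they cover Fir, Cedar, Ash, Teak, Elm — every station.
Total annual cost: 4 + 5 = 9.
No cover costs less than 9.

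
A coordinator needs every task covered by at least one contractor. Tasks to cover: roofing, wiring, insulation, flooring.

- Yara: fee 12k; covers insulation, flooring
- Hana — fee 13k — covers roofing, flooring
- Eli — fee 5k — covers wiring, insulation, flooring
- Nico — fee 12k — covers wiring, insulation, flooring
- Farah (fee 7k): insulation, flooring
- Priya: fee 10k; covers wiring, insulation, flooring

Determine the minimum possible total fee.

Choose Hana and Eli: together they cover roofing, wiring, insulation, flooring — every task.
Total fee: 13 + 5 = 18.

18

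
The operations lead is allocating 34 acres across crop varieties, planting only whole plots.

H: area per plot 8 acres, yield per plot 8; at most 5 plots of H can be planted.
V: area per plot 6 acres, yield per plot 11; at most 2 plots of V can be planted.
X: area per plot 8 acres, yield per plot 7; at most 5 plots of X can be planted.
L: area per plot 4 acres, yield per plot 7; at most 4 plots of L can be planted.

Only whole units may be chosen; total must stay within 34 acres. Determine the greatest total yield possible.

51

This is a bounded integer knapsack.
2×V and 4×L: area 28 ≤ 34, yield 2·11 + 4·7 = 50.
1×H, 2×V, and 3×L: area 32 ≤ 34, yield 1·8 + 2·11 + 3·7 = 51.
Best is 51.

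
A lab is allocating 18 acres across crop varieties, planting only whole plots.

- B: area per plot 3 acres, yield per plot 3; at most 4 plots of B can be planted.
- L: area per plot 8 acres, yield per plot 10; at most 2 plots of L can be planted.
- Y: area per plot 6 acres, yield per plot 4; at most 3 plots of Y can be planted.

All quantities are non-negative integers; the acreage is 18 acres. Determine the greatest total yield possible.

20

3×B and 1×L: area 17 ≤ 18, yield 3·3 + 1·10 = 19.
2×L: area 16 ≤ 18, yield 2·10 = 20.
Best is 20.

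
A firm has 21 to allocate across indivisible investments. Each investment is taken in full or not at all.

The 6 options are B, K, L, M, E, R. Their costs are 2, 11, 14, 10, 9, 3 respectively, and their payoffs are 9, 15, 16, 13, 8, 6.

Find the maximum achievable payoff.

This is an integer program with binary decision variables.
Allowing fractional choices, the relaxed optimum would be about 36.5, but investments are indivisible.
B + K + R: cost 2 + 11 + 3 = 16 ≤ 21, payoff 9 + 15 + 6 = 30.
B + L + R: cost 2 + 14 + 3 = 19 ≤ 21, payoff 9 + 16 + 6 = 31.
Best is B, L, and R with total payoff 31.

31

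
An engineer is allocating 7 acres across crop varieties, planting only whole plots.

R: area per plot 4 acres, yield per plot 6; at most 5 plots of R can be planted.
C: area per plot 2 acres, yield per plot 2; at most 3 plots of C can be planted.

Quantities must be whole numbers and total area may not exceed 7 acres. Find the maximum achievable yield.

8

Take 1×R and 1×C: area 6 ≤ 7, yield 1·6 + 1·2 = 8.
No other integer combination yields more.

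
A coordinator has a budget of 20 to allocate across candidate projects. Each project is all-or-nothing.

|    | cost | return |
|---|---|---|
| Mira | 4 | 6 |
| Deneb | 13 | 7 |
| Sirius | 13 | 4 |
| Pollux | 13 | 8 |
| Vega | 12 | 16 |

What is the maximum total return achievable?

Allowing fractional choices, the relaxed optimum would be about 24.5, but projects are indivisible.
Mira + Vega: cost 4 + 12 = 16 ≤ 20, return 6 + 16 = 22.
Vega: cost 12 ≤ 20, return 16.
Best is Mira and Vega with total return 22.

22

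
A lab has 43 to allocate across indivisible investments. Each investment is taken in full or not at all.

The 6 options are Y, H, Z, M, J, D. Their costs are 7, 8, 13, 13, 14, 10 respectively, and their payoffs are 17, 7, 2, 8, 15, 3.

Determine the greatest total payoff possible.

47

This is a 0-1 knapsack instance.
Y + H + M + J: cost 7 + 8 + 13 + 14 = 42 ≤ 43, payoff 17 + 7 + 8 + 15 = 47.
Y + H + Z + J: cost 7 + 8 + 13 + 14 = 42 ≤ 43, payoff 17 + 7 + 2 + 15 = 41.
Y + H + J + D: cost 7 + 8 + 14 + 10 = 39 ≤ 43, payoff 17 + 7 + 15 + 3 = 42.
Best is Y, H, M, and J with total payoff 47.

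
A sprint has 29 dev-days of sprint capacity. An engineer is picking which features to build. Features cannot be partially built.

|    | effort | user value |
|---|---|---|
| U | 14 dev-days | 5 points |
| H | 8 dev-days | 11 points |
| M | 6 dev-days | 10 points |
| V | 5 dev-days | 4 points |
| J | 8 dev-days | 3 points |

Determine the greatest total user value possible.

28

Treat it as a binary knapsack problem.
H + M + V + J: effort 8 + 6 + 5 + 8 = 27 ≤ 29, user value 11 + 10 + 4 + 3 = 28.
U + H + M: effort 14 + 8 + 6 = 28 ≤ 29, user value 5 + 11 + 10 = 26.
H + M + V: effort 8 + 6 + 5 = 19 ≤ 29, user value 11 + 10 + 4 = 25.
Best is H, M, V, and J with total user value 28.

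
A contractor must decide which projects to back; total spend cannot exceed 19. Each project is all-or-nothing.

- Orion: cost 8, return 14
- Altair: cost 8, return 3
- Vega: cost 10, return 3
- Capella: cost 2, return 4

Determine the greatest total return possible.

21

Orion + Capella: cost 8 + 2 = 10 ≤ 19, return 14 + 4 = 18.
Orion + Altair + Capella: cost 8 + 8 + 2 = 18 ≤ 19, return 14 + 3 + 4 = 21.
Best is Orion, Altair, and Capella with total return 21.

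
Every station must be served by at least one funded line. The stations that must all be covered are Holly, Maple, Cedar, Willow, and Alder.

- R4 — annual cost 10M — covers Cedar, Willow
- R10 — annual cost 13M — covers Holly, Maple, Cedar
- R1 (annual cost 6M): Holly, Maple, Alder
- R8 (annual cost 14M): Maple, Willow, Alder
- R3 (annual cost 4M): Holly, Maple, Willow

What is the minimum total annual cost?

The greedy cost-per-new-station heuristic would pick R3, R1, and R4 for 20, but a cheaper cover exists.
Choose R4 and R1: together they cover Holly, Maple, Cedar, Willow, Alder — every station.
Total annual cost: 10 + 6 = 16.
No cover costs less than 16.

16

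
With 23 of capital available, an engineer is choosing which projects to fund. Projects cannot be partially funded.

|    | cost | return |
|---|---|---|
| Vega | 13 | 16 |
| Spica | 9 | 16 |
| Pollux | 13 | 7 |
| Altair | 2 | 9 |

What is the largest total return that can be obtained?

32

This is a 0-1 knapsack instance.
Allowing fractional choices, the relaxed optimum would be about 39.8, but projects are indivisible.
Spica + Altair: cost 9 + 2 = 11 ≤ 23, return 16 + 9 = 25.
Vega + Spica: cost 13 + 9 = 22 ≤ 23, return 16 + 16 = 32.
Vega + Altair: cost 13 + 2 = 15 ≤ 23, return 16 + 9 = 25.
Best is Vega and Spica with total return 32.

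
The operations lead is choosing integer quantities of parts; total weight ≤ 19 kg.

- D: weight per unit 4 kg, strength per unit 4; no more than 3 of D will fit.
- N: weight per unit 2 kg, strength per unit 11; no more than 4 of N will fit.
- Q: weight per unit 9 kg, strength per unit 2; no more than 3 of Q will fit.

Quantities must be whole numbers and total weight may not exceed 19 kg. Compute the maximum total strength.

This is a bounded integer knapsack.
N has the best ratio (11/2); taking only N gives at most 4×11 = 44 (stopped by the supply cap of 4).
Mixing does better — 2×D and 4×N: weight 16 ≤ 19, strength 2·4 + 4·11 = 52.

52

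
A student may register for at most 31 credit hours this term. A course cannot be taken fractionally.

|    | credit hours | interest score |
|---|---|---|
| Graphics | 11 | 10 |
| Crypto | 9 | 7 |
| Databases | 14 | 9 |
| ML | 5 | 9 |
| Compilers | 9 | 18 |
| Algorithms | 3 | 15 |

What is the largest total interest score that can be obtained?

52

Databases + ML + Compilers + Algorithms: credit hours 14 + 5 + 9 + 3 = 31 ≤ 31, interest score 9 + 9 + 18 + 15 = 51.
Graphics + ML + Compilers + Algorithms: credit hours 11 + 5 + 9 + 3 = 28 ≤ 31, interest score 10 + 9 + 18 + 15 = 52.
Best is Graphics, ML, Compilers, and Algorithms with total interest score 52.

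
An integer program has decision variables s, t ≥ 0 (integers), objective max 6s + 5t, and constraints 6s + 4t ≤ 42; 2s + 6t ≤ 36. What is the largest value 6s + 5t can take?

45

Relaxing integrality, the LP optimum is 46.71 at (s,t) = (3.86, 4.71), which is not an integer point.
(s,t)=(5,3): 6·5+4·3=42≤42, 2·5+6·3=28≤36, objective 45.
(s,t)=(4,4): 6·4+4·4=40≤42, 2·4+6·4=32≤36, objective 44.
(s,t)=(3,5): 6·3+4·5=38≤42, 2·3+6·5=36≤36, objective 43.
(s,t)=(5,2): 6·5+4·2=38≤42, 2·5+6·2=22≤36, objective 40.
Maximum is 45 at (s,t)=(5,3).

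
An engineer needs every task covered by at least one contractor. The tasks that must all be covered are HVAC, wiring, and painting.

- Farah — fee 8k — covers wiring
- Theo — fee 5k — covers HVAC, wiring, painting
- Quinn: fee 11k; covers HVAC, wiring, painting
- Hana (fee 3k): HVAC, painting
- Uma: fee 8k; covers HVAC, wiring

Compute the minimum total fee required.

The greedy cost-per-new-task heuristic would pick Hana and Theo for 8, but a cheaper cover exists.
Theo alone covers HVAC, wiring, painting — every task.
Total fee: 5.
No cover costs less than 5.

5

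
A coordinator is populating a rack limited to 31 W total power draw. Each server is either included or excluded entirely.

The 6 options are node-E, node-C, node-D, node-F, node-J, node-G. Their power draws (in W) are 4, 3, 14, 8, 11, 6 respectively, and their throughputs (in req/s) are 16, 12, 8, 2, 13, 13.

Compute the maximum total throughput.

node-E + node-C + node-J + node-G: power draw 4 + 3 + 11 + 6 = 24 ≤ 31, throughput 16 + 12 + 13 + 13 = 54.
node-E + node-C + node-D + node-G: power draw 4 + 3 + 14 + 6 = 27 ≤ 31, throughput 16 + 12 + 8 + 13 = 49.
Best is node-E, node-C, node-J, and node-G with total throughput 54.

54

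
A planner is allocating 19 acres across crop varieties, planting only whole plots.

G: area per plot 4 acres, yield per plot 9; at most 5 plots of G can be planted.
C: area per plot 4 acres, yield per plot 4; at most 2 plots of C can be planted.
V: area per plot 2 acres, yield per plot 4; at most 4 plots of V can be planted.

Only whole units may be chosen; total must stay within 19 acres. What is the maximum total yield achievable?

Take 4×G and 1×V: area 18 ≤ 19, yield 4·9 + 1·4 = 40.
No other integer combination yields more.

40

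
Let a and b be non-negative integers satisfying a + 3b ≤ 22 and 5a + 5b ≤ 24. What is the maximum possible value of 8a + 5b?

The continuous relaxation peaks at (4.8, 0) with value 38.40; rounding to a feasible lattice point costs some objective.
(a,b)=(4,0): 1·4+3·0=4≤22, 5·4+5·0=20≤24, objective 32.
(a,b)=(3,1): 1·3+3·1=6≤22, 5·3+5·1=20≤24, objective 29.
(a,b)=(3,0): 1·3+3·0=3≤22, 5·3+5·0=15≤24, objective 24.
The best lattice point is (4,0), giving 32.

32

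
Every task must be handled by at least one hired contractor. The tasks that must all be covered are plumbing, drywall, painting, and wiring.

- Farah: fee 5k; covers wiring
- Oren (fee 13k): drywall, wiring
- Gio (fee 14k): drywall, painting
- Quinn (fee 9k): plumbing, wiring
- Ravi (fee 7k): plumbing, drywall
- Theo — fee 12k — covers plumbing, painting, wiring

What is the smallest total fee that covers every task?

19

Choose Ravi and Theo: together they cover plumbing, drywall, painting, wiring — every task.
Total fee: 7 + 12 = 19.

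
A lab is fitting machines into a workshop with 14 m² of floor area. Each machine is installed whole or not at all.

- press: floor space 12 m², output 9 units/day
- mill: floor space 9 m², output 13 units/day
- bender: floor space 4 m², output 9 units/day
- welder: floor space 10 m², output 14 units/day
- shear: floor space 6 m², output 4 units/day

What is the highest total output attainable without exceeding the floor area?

23

This is a 0-1 knapsack instance.
Allowing fractional choices, the relaxed optimum would be about 23.4, but machines are indivisible.
bender + welder: floor space 4 + 10 = 14 ≤ 14, output 9 + 14 = 23.
mill + bender: floor space 9 + 4 = 13 ≤ 14, output 13 + 9 = 22.
Best is bender and welder with total output 23.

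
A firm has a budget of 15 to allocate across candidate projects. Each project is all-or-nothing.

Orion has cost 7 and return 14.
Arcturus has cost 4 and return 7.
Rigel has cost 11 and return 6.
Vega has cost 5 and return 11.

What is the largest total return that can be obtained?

Take Orion and Vega: cost 7 + 5 = 12 ≤ 15, return 14 + 11 = 25.
No other feasible combination does better.

25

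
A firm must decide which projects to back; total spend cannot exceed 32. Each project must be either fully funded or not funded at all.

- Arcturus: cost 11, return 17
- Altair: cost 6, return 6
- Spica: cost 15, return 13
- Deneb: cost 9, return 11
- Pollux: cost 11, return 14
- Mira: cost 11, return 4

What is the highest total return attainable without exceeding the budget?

42

Treat it as a binary knapsack problem.
Allowing fractional choices, the relaxed optimum would be about 43.0, but projects are indivisible.
Arcturus + Altair + Pollux: cost 11 + 6 + 11 = 28 ≤ 32, return 17 + 6 + 14 = 37.
Arcturus + Altair + Spica: cost 11 + 6 + 15 = 32 ≤ 32, return 17 + 6 + 13 = 36.
Arcturus + Deneb + Pollux: cost 11 + 9 + 11 = 31 ≤ 32, return 17 + 11 + 14 = 42.
Best is Arcturus, Deneb, and Pollux with total return 42.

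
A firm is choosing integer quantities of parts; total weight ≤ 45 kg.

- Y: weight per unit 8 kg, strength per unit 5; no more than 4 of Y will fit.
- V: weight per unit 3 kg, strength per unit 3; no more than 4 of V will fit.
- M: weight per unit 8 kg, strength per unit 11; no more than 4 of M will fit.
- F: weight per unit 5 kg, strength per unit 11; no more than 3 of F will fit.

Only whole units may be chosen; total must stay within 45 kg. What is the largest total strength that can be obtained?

72

Take 2×V, 3×M, and 3×F: weight 45 ≤ 45, strength 2·3 + 3·11 + 3·11 = 72.
F has the best ratio (11/5) and is taken to its limit of 3; remaining capacity is filled optimally with the others.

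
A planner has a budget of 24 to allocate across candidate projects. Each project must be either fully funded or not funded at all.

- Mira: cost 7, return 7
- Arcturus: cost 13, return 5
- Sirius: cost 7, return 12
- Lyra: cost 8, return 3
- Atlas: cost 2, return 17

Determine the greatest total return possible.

Mira + Sirius + Atlas: cost 7 + 7 + 2 = 16 ≤ 24, return 7 + 12 + 17 = 36.
Mira + Sirius + Lyra + Atlas: cost 7 + 7 + 8 + 2 = 24 ≤ 24, return 7 + 12 + 3 + 17 = 39.
Best is Mira, Sirius, Lyra, and Atlas with total return 39.

39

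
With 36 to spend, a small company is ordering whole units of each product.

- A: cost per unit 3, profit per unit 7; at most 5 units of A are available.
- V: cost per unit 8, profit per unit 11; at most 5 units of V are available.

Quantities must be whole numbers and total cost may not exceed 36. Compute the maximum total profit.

61

Take 4×A and 3×V: cost 36 ≤ 36, profit 4·7 + 3·11 = 61.
No other integer combination yields more.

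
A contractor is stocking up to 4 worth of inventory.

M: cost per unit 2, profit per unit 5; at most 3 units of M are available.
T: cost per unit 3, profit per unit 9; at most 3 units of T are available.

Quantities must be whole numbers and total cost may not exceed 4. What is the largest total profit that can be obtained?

10

Take 2×M: cost 4 ≤ 4, profit 2·5 = 10.
No other integer combination yields more.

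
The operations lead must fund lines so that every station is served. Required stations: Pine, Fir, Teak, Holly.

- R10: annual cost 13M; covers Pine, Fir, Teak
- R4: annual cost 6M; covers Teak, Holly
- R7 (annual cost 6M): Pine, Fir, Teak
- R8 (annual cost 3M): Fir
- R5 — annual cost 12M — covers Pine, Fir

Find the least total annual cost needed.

12

Choose R4 and R7: together they cover Pine, Fir, Teak, Holly — every station.
Total annual cost: 6 + 6 = 12.
No cover costs less than 12.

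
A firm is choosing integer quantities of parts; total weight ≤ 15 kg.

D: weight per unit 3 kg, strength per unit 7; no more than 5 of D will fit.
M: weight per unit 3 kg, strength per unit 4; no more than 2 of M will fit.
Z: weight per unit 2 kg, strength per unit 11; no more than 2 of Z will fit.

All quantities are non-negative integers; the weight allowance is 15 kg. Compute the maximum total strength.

43

2×D, 1×M, and 2×Z: weight 13 ≤ 15, strength 2·7 + 1·4 + 2·11 = 40.
3×D and 2×Z: weight 13 ≤ 15, strength 3·7 + 2·11 = 43.
Best is 43.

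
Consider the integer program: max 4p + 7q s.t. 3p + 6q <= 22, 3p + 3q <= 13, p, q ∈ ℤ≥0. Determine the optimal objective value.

25

The continuous relaxation peaks at (1.33, 3) with value 26.33; rounding to a feasible lattice point costs some objective.
(p,q)=(1,3): 3·1+6·3=21≤22, 3·1+3·3=12≤13, objective 25.
(p,q)=(2,2): 3·2+6·2=18≤22, 3·2+3·2=12≤13, objective 22.
No feasible integer point exceeds 25.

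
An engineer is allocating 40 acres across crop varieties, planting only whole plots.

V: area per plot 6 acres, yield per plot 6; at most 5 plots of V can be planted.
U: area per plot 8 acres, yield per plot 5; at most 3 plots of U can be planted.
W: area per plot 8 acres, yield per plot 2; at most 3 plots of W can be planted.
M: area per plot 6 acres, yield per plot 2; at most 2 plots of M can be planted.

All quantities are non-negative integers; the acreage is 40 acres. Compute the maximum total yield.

35

This is a bounded integer knapsack.
Take 5×V and 1×U: area 38 ≤ 40, yield 5·6 + 1·5 = 35.
V has the best ratio (6/6) and is taken to its limit of 5; remaining capacity is filled optimally with the others.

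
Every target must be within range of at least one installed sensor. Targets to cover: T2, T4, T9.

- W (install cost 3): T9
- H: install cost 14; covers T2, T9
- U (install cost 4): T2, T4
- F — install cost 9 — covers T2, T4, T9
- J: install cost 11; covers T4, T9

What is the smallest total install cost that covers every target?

Choose W and U: together they cover T2, T4, T9 — every target.
Total install cost: 3 + 4 = 7.

7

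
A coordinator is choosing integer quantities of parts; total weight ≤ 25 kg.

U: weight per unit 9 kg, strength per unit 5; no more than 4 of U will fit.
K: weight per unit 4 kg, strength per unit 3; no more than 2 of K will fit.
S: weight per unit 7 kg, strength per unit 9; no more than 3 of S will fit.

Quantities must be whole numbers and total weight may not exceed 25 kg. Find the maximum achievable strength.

30

3×S: weight 21 ≤ 25, strength 3·9 = 27.
1×K and 3×S: weight 25 ≤ 25, strength 1·3 + 3·9 = 30.
Best is 30.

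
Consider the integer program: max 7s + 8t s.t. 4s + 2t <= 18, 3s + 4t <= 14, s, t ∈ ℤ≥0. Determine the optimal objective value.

The continuous relaxation peaks at (4.4, 0.2) with value 32.40; rounding to a feasible lattice point costs some objective.
(s,t)=(2,2): 4·2+2·2=12≤18, 3·2+4·2=14≤14, objective 30.
(s,t)=(3,1): 4·3+2·1=14≤18, 3·3+4·1=13≤14, objective 29.
(s,t)=(4,0): 4·4+2·0=16≤18, 3·4+4·0=12≤14, objective 28.
(s,t)=(1,2): 4·1+2·2=8≤18, 3·1+4·2=11≤14, objective 23.
The best lattice point is (2,2), giving 30.

30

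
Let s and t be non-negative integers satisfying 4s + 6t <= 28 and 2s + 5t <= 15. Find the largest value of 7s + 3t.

(s,t)=(7,0): 4·7+6·0=28≤28, 2·7+5·0=14≤15, objective 49.
(s,t)=(6,0): 4·6+6·0=24≤28, 2·6+5·0=12≤15, objective 42.
The best lattice point is (7,0), giving 49.

49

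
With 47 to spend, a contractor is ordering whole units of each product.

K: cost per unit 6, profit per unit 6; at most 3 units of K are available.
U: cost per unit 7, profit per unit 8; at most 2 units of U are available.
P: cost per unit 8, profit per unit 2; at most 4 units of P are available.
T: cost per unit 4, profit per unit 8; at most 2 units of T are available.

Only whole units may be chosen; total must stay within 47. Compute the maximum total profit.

This is a bounded integer knapsack.
2×K, 2×U, 1×P, and 2×T: cost 42 ≤ 47, profit 2·6 + 2·8 + 1·2 + 2·8 = 46.
3×K, 2×U, and 2×T: cost 40 ≤ 47, profit 3·6 + 2·8 + 2·8 = 50.
Best is 50.

50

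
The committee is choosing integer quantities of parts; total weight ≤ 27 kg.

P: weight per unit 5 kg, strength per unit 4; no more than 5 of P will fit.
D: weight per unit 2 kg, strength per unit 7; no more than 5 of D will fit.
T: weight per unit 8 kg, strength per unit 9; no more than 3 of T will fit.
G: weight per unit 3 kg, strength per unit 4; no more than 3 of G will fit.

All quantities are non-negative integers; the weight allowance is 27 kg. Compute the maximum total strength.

56

D has the best ratio (7/2); taking only D gives at most 5×7 = 35 (stopped by the supply cap of 5).
Mixing does better — 5×D, 1×T, and 3×G: weight 27 ≤ 27, strength 5·7 + 1·9 + 3·4 = 56.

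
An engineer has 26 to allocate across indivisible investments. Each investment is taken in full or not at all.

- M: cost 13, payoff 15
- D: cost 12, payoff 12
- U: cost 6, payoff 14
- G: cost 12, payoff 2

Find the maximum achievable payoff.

M + U: cost 13 + 6 = 19 ≤ 26, payoff 15 + 14 = 29.
D + U: cost 12 + 6 = 18 ≤ 26, payoff 12 + 14 = 26.
M + D: cost 13 + 12 = 25 ≤ 26, payoff 15 + 12 = 27.
Best is M and U with total payoff 29.

29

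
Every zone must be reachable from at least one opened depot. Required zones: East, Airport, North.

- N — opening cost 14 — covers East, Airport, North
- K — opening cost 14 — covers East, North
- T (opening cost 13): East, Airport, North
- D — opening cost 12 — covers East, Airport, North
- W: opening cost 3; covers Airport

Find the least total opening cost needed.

The greedy cost-per-new-zone heuristic would pick W and D for 15, but a cheaper cover exists.
D alone covers East, Airport, North — every zone.
Total opening cost: 12.
No cover costs less than 12.

12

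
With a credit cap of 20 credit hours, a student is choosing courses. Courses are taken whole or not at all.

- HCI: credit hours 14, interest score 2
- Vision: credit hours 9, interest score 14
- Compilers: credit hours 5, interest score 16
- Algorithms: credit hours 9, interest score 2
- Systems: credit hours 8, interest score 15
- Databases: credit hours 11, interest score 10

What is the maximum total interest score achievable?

31

Vision + Compilers: credit hours 9 + 5 = 14 ≤ 20, interest score 14 + 16 = 30.
Compilers + Systems: credit hours 5 + 8 = 13 ≤ 20, interest score 16 + 15 = 31.
Vision + Systems: credit hours 9 + 8 = 17 ≤ 20, interest score 14 + 15 = 29.
Best is Compilers and Systems with total interest score 31.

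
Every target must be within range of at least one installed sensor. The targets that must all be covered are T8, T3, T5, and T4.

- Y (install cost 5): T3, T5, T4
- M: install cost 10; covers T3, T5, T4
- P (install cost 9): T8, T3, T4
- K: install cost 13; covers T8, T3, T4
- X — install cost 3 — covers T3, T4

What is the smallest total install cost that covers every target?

14

The greedy cost-per-new-target heuristic would pick X, Y, and P for 17, but a cheaper cover exists.
Choose Y and P: together they cover T8, T3, T5, T4 — every target.
Total install cost: 5 + 9 = 14.
No cover costs less than 14.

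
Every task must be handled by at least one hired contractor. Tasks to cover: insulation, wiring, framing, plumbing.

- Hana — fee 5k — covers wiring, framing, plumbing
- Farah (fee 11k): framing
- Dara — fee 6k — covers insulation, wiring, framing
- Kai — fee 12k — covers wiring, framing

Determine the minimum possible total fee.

This is a weighted set-cover instance.
Choose Hana and Dara: together they cover insulation, wiring, framing, plumbing — every task.
Total fee: 5 + 6 = 11.
No cover costs less than 11.

11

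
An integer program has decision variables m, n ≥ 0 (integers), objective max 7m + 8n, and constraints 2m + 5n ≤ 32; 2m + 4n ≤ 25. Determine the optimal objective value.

84

(m,n)=(12,0): 2·12+5·0=24≤32, 2·12+4·0=24≤25, objective 84.
(m,n)=(11,0): 2·11+5·0=22≤32, 2·11+4·0=22≤25, objective 77.
The best lattice point is (12,0), giving 84.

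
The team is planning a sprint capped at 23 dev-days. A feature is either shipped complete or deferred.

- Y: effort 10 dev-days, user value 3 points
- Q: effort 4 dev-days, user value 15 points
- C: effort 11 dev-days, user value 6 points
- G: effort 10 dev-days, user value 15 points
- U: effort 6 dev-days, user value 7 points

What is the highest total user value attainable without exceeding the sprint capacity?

Allowing fractional choices, the relaxed optimum would be about 38.6, but features are indivisible.
Q + G + U: effort 4 + 10 + 6 = 20 ≤ 23, user value 15 + 15 + 7 = 37.
Q + G: effort 4 + 10 = 14 ≤ 23, user value 15 + 15 = 30.
Best is Q, G, and U with total user value 37.

37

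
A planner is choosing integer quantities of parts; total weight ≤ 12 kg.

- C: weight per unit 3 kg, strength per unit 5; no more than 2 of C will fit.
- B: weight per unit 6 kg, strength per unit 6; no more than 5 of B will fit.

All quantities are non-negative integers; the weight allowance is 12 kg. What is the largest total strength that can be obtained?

16

2×C and 1×B: weight 12 ≤ 12, strength 2·5 + 1·6 = 16.
2×B: weight 12 ≤ 12, strength 2·6 = 12.
Best is 16.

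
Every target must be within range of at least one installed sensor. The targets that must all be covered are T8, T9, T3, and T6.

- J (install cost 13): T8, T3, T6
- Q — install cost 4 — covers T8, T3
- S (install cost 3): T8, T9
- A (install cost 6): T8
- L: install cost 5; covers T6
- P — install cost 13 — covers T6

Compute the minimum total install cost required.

12

Choose Q, S, and L: together they cover T8, T9, T3, T6 — every target.
Total install cost: 4 + 3 + 5 = 12.
No cover costs less than 12.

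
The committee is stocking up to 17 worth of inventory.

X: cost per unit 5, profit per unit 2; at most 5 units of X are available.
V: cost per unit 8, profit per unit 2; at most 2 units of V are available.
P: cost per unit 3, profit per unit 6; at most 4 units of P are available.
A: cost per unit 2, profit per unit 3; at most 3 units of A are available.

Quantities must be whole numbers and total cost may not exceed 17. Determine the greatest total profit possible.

30

P has the best ratio (6/3); taking only P gives at most 4×6 = 24 (stopped by the supply cap of 4).
Mixing does better — 4×P and 2×A: cost 16 ≤ 17, profit 4·6 + 2·3 = 30.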